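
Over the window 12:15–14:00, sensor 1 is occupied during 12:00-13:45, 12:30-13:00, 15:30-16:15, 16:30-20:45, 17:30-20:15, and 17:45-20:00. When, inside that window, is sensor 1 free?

After merging, the occupied span is 12:00–13:45, 15:30–16:15, 16:30–20:45.
Complement within 12:15–14:00: 13:45–14:00.

13:45–14:00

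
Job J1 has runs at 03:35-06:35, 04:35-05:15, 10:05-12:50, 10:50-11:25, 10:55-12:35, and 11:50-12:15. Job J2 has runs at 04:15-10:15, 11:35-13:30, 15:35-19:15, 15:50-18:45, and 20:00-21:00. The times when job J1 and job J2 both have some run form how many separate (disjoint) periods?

3

A, merged: 03:35–06:35, 10:05–12:50.
B, merged: 04:15–10:15, 11:35–13:30, 15:35–19:15, 20:00–21:00.
A ∩ B = 04:15–06:35, 10:05–10:15, 11:35–12:50.
That is 3 disjoint pieces.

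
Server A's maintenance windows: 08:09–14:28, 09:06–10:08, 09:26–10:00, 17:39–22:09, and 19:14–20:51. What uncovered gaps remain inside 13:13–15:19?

14:28-15:19

Covered (merged): 08:09-14:28, 17:39-22:09.
Complement within 13:13-15:19: 14:28-15:19.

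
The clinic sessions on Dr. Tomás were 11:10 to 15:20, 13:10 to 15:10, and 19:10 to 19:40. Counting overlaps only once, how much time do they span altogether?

Merged: 11:10–15:20, 19:10–19:40.
Lengths: 4 h 10 min + 30 min = 4 h 40 min.

4 h 40 min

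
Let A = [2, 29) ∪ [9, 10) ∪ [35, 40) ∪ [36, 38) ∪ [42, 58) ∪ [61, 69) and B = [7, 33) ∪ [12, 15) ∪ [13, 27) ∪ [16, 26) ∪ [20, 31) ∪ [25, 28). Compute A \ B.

[2, 7) ∪ [35, 40) ∪ [42, 58) ∪ [61, 69)

First set merges to [2, 29), [35, 40), [42, 58), [61, 69).
Second set merges to [7, 33).
[2, 29) with B removed leaves [2, 7).
[35, 40) is untouched.
[42, 58) is untouched.
[61, 69) is untouched.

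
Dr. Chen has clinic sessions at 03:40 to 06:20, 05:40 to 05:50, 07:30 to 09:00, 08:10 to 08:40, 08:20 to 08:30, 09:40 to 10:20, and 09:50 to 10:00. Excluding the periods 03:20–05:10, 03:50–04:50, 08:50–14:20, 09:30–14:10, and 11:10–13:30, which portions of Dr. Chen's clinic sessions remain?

Merge the first list: 03:40-06:20, 07:30-09:00, 09:40-10:20.
Merge the second list: 03:20-05:10, 08:50-14:20.
03:40-06:20 with B removed leaves 05:10-06:20.
07:30-09:00 with B removed leaves 07:30-08:50.
09:40-10:20 lies entirely inside B → drops out.

05:10-06:20, 07:30-08:50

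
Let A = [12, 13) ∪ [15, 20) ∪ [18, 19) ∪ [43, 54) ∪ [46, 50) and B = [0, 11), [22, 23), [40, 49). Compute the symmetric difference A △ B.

[0, 11) ∪ [12, 13) ∪ [15, 20) ∪ [22, 23) ∪ [40, 43) ∪ [49, 54)

First set merges to [12, 13), [15, 20), [43, 54).
Only in the first: [12, 13), [15, 20), [49, 54).
Only in the second: [0, 11), [22, 23), [40, 43).
Together these are the periods covered by exactly one.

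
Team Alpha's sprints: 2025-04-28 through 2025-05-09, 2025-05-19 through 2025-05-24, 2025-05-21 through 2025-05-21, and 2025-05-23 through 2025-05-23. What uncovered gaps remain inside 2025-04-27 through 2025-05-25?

After merging, the occupied span is 2025-04-28 through 2025-05-09, 2025-05-19 through 2025-05-24.
Gaps within 2025-04-27 through 2025-05-25: 2025-04-27 through 2025-04-27, 2025-05-10 through 2025-05-18, 2025-05-25 through 2025-05-25.

2025-04-27 through 2025-04-27, 2025-05-10 through 2025-05-18, 2025-05-25 through 2025-05-25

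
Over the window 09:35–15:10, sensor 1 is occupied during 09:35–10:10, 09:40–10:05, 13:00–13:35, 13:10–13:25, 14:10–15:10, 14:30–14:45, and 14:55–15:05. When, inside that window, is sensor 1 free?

10:10–13:00, 13:35–14:10

Covered (merged): 09:35–10:10, 13:00–13:35, 14:10–15:10.
Gaps within 09:35–15:10: 10:10–13:00, 13:35–14:10.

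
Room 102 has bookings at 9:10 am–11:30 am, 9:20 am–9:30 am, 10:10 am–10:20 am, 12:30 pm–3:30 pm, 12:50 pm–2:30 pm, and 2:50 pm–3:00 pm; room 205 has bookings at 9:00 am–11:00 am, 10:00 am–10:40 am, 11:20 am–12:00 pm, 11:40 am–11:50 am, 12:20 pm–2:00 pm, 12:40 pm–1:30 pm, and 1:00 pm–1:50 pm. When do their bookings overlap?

9:10 am-11:00 am, 11:20 am-11:30 am, 12:30 pm-2:00 pm

Merge the first list: 9:10 am-11:30 am, 12:30 pm-3:30 pm.
Merge the second list: 9:00 am-11:00 am, 11:20 am-12:00 pm, 12:20 pm-2:00 pm.
9:10 am-11:30 am meets the second set on 9:10 am-11:00 am, 11:20 am-11:30 am.
12:30 pm-3:30 pm meets the second set on 12:30 pm-2:00 pm.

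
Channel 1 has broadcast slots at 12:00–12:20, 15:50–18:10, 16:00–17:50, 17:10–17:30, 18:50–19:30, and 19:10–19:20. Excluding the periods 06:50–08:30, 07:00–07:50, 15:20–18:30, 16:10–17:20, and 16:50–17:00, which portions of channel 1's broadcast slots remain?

12:00–12:20, 18:50–19:30

A, merged: 12:00–12:20, 15:50–18:10, 18:50–19:30.
B, merged: 06:50–08:30, 15:20–18:30.
12:00–12:20: nothing removed.
15:50–18:10: entirely removed.
18:50–19:30: nothing removed.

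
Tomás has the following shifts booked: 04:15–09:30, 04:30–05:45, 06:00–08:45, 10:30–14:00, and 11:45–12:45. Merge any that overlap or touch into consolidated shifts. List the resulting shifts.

04:15-09:30, 10:30-14:00

04:30-05:45 overlaps/touches 04:15-09:30 → extend to 04:15-09:30.
06:00-08:45 overlaps/touches 04:15-09:30 → extend to 04:15-09:30.
10:30-14:00 is disjoint → start new block.
11:45-12:45 overlaps/touches 10:30-14:00 → extend to 10:30-14:00.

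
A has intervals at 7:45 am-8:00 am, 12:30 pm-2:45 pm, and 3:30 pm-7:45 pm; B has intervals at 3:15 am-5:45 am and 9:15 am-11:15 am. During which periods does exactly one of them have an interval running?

3:15 am–5:45 am, 7:45 am–8:00 am, 9:15 am–11:15 am, 12:30 pm–2:45 pm, 3:30 pm–7:45 pm

Only in the first: 7:45 am–8:00 am, 12:30 pm–2:45 pm, 3:30 pm–7:45 pm.
Only in the second: 3:15 am–5:45 am, 9:15 am–11:15 am.
Together these are the periods covered by exactly one.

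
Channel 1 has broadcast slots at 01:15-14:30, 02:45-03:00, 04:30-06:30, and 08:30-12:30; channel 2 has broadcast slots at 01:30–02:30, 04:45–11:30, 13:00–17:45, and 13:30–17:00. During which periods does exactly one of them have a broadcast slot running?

A, merged: 01:15–14:30.
B, merged: 01:30–02:30, 04:45–11:30, 13:00–17:45.
Only in the first: 01:15–01:30, 02:30–04:45, 11:30–13:00.
Only in the second: 14:30–17:45.
Together these are the periods covered by exactly one.

01:15–01:30, 02:30–04:45, 11:30–13:00, 14:30–17:45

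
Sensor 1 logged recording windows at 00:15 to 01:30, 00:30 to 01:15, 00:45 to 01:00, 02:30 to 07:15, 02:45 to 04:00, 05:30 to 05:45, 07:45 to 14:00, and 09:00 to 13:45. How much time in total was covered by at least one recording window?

Merged: 00:15-01:30, 02:30-07:15, 07:45-14:00.
Lengths: 1 h 15 min + 4 h 45 min + 6 h 15 min = 12 h 15 min.

12 h 15 min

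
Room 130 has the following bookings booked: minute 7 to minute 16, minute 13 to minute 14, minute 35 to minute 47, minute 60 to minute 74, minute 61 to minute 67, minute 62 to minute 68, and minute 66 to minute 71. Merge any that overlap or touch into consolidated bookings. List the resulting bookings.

minute 7 to minute 16, minute 35 to minute 47, minute 60 to minute 74

minute 13 to minute 14 overlaps/touches minute 7 to minute 16 → extend to minute 7 to minute 16.
minute 35 to minute 47 is disjoint → start new block.
minute 60 to minute 74 is disjoint → start new block.
minute 61 to minute 67 overlaps/touches minute 60 to minute 74 → extend to minute 60 to minute 74.
minute 62 to minute 68 overlaps/touches minute 60 to minute 74 → extend to minute 60 to minute 74.
minute 66 to minute 71 overlaps/touches minute 60 to minute 74 → extend to minute 60 to minute 74.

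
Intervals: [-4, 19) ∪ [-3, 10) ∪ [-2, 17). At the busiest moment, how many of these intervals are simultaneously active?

3

Sweep endpoints in order; track running count of active intervals.
Peak of 3 reached at -2.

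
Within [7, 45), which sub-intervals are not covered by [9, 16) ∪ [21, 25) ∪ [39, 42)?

After merging, the occupied span is [9, 16), [21, 25), [39, 42).
Complement within [7, 45): [7, 9), [16, 21), [25, 39), [42, 45).

[7, 9) ∪ [16, 21) ∪ [25, 39) ∪ [42, 45)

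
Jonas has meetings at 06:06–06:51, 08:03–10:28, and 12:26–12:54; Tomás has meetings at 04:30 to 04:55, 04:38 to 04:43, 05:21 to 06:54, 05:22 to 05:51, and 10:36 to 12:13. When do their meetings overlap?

Second set merges to 04:30–04:55, 05:21–06:54, 10:36–12:13.
06:06–06:51 overlaps B on 06:06–06:51.
08:03–10:28 falls entirely outside B.
12:26–12:54 falls entirely outside B.

06:06–06:51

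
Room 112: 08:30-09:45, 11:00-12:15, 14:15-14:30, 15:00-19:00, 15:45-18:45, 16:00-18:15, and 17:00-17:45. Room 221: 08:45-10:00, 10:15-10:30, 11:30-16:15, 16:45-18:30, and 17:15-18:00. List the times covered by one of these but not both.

A, merged: 08:30–09:45, 11:00–12:15, 14:15–14:30, 15:00–19:00.
B, merged: 08:45–10:00, 10:15–10:30, 11:30–16:15, 16:45–18:30.
Only in the first: 08:30–08:45, 11:00–11:30, 16:15–16:45, 18:30–19:00.
Only in the second: 09:45–10:00, 10:15–10:30, 12:15–14:15, 14:30–15:00.
Together these are the periods covered by exactly one.

08:30–08:45, 09:45–10:00, 10:15–10:30, 11:00–11:30, 12:15–14:15, 14:30–15:00, 16:15–16:45, 18:30–19:00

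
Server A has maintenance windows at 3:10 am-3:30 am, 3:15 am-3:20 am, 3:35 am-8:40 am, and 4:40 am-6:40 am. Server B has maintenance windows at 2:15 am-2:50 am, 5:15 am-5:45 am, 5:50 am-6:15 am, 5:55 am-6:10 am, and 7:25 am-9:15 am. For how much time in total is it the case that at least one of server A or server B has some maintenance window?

6 h 35 min

A, merged: 3:10 am–3:30 am, 3:35 am–8:40 am.
B, merged: 2:15 am–2:50 am, 5:15 am–5:45 am, 5:50 am–6:15 am, 7:25 am–9:15 am.
A ∪ B = 2:15 am–2:50 am, 3:10 am–3:30 am, 3:35 am–9:15 am.
Total: 35 min + 20 min + 5 h 40 min = 6 h 35 min.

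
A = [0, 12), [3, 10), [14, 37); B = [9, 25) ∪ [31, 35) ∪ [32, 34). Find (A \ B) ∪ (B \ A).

[0, 9) ∪ [12, 14) ∪ [25, 31) ∪ [35, 37)

Merge the first list: [0, 12), [14, 37).
Merge the second list: [9, 25), [31, 35).
A but not B: [0, 9), [25, 31), [35, 37).
B but not A: [12, 14).
Combining gives A △ B.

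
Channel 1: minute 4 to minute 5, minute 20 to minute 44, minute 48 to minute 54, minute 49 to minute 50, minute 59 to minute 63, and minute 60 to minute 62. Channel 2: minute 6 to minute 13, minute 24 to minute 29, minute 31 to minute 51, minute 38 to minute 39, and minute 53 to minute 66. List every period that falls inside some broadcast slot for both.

First set merges to minute 4 to minute 5, minute 20 to minute 44, minute 48 to minute 54, minute 59 to minute 63.
Second set merges to minute 6 to minute 13, minute 24 to minute 29, minute 31 to minute 51, minute 53 to minute 66.
minute 4 to minute 5 falls entirely outside B.
minute 20 to minute 44 overlaps B on minute 24 to minute 29, minute 31 to minute 44.
minute 48 to minute 54 overlaps B on minute 48 to minute 51, minute 53 to minute 54.
minute 59 to minute 63 overlaps B on minute 59 to minute 63.

minute 24 to minute 29, minute 31 to minute 44, minute 48 to minute 51, minute 53 to minute 54, minute 59 to minute 63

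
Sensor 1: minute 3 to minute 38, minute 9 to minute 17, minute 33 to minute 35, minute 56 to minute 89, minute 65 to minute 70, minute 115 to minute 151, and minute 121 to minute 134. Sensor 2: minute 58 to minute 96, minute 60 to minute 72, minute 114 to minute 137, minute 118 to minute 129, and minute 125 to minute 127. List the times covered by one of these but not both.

Merge the first list: minute 3 to minute 38, minute 56 to minute 89, minute 115 to minute 151.
Merge the second list: minute 58 to minute 96, minute 114 to minute 137.
Only in the first: minute 3 to minute 38, minute 56 to minute 58, minute 137 to minute 151.
Only in the second: minute 89 to minute 96, minute 114 to minute 115.
Together these are the periods covered by exactly one.

minute 3 to minute 38, minute 56 to minute 58, minute 89 to minute 96, minute 114 to minute 115, minute 137 to minute 151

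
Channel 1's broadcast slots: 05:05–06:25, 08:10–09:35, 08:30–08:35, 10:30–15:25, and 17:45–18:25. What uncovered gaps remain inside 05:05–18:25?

Covered (merged): 05:05–06:25, 08:10–09:35, 10:30–15:25, 17:45–18:25.
Gaps within 05:05–18:25: 06:25–08:10, 09:35–10:30, 15:25–17:45.

06:25–08:10, 09:35–10:30, 15:25–17:45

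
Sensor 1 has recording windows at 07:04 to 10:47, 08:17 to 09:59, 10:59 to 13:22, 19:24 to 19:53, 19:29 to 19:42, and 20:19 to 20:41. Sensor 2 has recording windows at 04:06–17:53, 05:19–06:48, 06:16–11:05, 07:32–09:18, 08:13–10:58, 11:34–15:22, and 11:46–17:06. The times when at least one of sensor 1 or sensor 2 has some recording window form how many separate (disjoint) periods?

A, merged: 07:04-10:47, 10:59-13:22, 19:24-19:53, 20:19-20:41.
B, merged: 04:06-17:53.
A ∪ B = 04:06-17:53, 19:24-19:53, 20:19-20:41.
That is 3 disjoint pieces.

3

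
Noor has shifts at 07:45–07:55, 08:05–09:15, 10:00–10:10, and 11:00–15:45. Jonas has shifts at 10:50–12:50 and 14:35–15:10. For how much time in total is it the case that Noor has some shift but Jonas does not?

A \ B = 07:45–07:55, 08:05–09:15, 10:00–10:10, 12:50–14:35, 15:10–15:45.
Total: 10 min + 1 h 10 min + 10 min + 1 h 45 min + 35 min = 3 h 50 min.

3 h 50 min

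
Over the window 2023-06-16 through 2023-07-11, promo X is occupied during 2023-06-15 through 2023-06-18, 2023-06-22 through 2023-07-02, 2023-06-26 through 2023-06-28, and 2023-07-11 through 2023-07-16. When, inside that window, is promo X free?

2023-06-19 through 2023-06-21, 2023-07-03 through 2023-07-10

After merging, the occupied span is 2023-06-15 through 2023-06-18, 2023-06-22 through 2023-07-02, 2023-07-11 through 2023-07-16.
Complement within 2023-06-16 through 2023-07-11: 2023-06-19 through 2023-06-21, 2023-07-03 through 2023-07-10.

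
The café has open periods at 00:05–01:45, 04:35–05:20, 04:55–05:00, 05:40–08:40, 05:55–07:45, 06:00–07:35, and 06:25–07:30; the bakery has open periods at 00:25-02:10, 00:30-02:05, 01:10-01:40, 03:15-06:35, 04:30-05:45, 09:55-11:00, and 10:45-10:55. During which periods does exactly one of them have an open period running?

First set merges to 00:05-01:45, 04:35-05:20, 05:40-08:40.
Second set merges to 00:25-02:10, 03:15-06:35, 09:55-11:00.
A but not B: 00:05-00:25, 06:35-08:40.
B but not A: 01:45-02:10, 03:15-04:35, 05:20-05:40, 09:55-11:00.
Combining gives A △ B.

00:05-00:25, 01:45-02:10, 03:15-04:35, 05:20-05:40, 06:35-08:40, 09:55-11:00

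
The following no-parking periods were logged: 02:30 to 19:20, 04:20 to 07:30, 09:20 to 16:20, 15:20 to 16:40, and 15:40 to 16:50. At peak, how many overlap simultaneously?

Sweep endpoints in order; track running count of active intervals.
Peak of 4 reached at 15:40.

4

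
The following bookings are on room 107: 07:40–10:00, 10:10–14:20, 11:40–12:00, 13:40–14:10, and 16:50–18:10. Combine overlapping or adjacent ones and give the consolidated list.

10:10-14:20 is disjoint → start new block.
11:40-12:00 overlaps/touches 10:10-14:20 → extend to 10:10-14:20.
13:40-14:10 overlaps/touches 10:10-14:20 → extend to 10:10-14:20.
16:50-18:10 is disjoint → start new block.

07:40-10:00, 10:10-14:20, 16:50-18:10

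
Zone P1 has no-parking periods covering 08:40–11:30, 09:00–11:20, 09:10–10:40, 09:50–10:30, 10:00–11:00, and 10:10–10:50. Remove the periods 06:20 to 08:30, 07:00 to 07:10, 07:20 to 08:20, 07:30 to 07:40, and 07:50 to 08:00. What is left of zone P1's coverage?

08:40–11:30

Merge the first list: 08:40–11:30.
Merge the second list: 06:20–08:30.
08:40–11:30: no B overlap → unchanged.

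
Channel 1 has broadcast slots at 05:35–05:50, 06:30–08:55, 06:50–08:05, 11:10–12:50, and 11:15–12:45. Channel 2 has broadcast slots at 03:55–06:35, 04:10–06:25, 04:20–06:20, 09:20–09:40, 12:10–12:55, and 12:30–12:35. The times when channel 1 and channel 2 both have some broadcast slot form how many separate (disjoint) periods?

3

First set merges to 05:35-05:50, 06:30-08:55, 11:10-12:50.
Second set merges to 03:55-06:35, 09:20-09:40, 12:10-12:55.
A ∩ B = 05:35-05:50, 06:30-06:35, 12:10-12:50.
That is 3 disjoint pieces.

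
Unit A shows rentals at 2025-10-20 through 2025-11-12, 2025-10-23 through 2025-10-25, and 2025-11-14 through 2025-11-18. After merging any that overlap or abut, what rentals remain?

2025-10-23 through 2025-10-25 overlaps/touches 2025-10-20 through 2025-11-12 → extend to 2025-10-20 through 2025-11-12.
2025-11-14 through 2025-11-18 is disjoint → start new block.

2025-10-20 through 2025-11-12, 2025-11-14 through 2025-11-18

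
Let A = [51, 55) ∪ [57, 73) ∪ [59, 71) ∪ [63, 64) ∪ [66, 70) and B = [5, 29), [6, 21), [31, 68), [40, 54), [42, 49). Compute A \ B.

Merge the first list: [51, 55), [57, 73).
Merge the second list: [5, 29), [31, 68).
[51, 55) lies entirely inside B → drops out.
[57, 73) with B removed leaves [68, 73).

[68, 73)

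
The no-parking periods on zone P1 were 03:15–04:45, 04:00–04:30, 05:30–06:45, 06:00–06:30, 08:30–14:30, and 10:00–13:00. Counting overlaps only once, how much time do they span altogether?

Merged: 03:15-04:45, 05:30-06:45, 08:30-14:30.
Lengths: 1 h 30 min + 1 h 15 min + 6 h = 8 h 45 min.

8 h 45 min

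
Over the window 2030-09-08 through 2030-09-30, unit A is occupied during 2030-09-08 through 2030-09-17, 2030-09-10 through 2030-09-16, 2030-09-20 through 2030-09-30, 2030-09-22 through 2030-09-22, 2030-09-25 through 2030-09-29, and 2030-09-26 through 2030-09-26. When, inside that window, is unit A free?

2030-09-18 through 2030-09-19

Covered (merged): 2030-09-08 through 2030-09-17, 2030-09-20 through 2030-09-30.
Uncovered inside 2030-09-08 through 2030-09-30: 2030-09-18 through 2030-09-19.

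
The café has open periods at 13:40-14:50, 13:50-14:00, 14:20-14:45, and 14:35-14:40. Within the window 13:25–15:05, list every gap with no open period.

The merged coverage is 13:40–14:50.
Uncovered inside 13:25–15:05: 13:25–13:40, 14:50–15:05.

13:25–13:40, 14:50–15:05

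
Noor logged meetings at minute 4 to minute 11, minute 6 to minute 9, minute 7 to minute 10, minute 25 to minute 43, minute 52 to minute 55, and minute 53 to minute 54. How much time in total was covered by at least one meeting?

28 minutes

Merged: minute 4 to minute 11, minute 25 to minute 43, minute 52 to minute 55.
Lengths: 7 minutes + 18 minutes + 3 minutes = 28 minutes.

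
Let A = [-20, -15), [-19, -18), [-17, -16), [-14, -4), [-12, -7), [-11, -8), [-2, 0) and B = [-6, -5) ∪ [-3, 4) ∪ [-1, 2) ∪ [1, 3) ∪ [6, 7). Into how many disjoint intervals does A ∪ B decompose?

4

A, merged: [-20, -15), [-14, -4), [-2, 0).
B, merged: [-6, -5), [-3, 4), [6, 7).
A ∪ B = [-20, -15), [-14, -4), [-3, 4), [6, 7).
That is 4 disjoint pieces.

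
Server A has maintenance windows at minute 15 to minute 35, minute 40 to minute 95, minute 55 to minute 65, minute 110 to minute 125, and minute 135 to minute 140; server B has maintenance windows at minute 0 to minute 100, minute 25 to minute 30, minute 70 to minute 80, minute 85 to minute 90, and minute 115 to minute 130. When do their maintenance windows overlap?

A, merged: minute 15 to minute 35, minute 40 to minute 95, minute 110 to minute 125, minute 135 to minute 140.
B, merged: minute 0 to minute 100, minute 115 to minute 130.
minute 15 to minute 35 ∩ B → minute 15 to minute 35.
minute 40 to minute 95 ∩ B → minute 40 to minute 95.
minute 110 to minute 125 ∩ B → minute 115 to minute 125.
minute 135 to minute 140 meets no B interval.

minute 15 to minute 35, minute 40 to minute 95, minute 115 to minute 125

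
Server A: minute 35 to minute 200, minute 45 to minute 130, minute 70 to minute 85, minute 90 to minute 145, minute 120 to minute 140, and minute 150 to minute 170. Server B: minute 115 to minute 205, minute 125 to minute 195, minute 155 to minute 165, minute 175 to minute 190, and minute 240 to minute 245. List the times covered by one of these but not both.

minute 35 to minute 115, minute 200 to minute 205, minute 240 to minute 245

Merge the first list: minute 35 to minute 200.
Merge the second list: minute 115 to minute 205, minute 240 to minute 245.
Only in the first: minute 35 to minute 115.
Only in the second: minute 200 to minute 205, minute 240 to minute 245.
Together these are the periods covered by exactly one.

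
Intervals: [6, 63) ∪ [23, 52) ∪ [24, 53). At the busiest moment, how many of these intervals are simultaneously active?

3

Sweep endpoints in order; track running count of active intervals.
Peak of 3 reached at 24.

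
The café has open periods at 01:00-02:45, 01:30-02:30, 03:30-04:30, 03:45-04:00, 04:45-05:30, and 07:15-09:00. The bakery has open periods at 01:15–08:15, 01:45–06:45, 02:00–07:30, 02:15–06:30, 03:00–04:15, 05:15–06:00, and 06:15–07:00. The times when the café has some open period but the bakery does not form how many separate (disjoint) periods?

A, merged: 01:00–02:45, 03:30–04:30, 04:45–05:30, 07:15–09:00.
B, merged: 01:15–08:15.
A \ B = 01:00–01:15, 08:15–09:00.
That is 2 disjoint pieces.

2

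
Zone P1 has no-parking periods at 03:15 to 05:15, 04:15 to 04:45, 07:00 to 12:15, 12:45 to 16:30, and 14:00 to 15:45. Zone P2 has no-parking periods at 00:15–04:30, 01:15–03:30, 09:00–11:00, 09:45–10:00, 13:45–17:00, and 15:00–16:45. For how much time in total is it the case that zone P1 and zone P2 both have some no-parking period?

First set merges to 03:15-05:15, 07:00-12:15, 12:45-16:30.
Second set merges to 00:15-04:30, 09:00-11:00, 13:45-17:00.
A ∩ B = 03:15-04:30, 09:00-11:00, 13:45-16:30.
Total: 1 h 15 min + 2 h + 2 h 45 min = 6 h.

6 h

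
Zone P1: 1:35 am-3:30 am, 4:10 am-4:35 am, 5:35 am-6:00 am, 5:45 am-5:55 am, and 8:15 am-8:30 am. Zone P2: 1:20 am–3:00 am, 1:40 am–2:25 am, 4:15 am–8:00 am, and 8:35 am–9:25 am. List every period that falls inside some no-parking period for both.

1:35 am–3:00 am, 4:15 am–4:35 am, 5:35 am–6:00 am

A, merged: 1:35 am–3:30 am, 4:10 am–4:35 am, 5:35 am–6:00 am, 8:15 am–8:30 am.
B, merged: 1:20 am–3:00 am, 4:15 am–8:00 am, 8:35 am–9:25 am.
1:35 am–3:30 am meets the second set on 1:35 am–3:00 am.
4:10 am–4:35 am meets the second set on 4:15 am–4:35 am.
5:35 am–6:00 am meets the second set on 5:35 am–6:00 am.
8:15 am–8:30 am: no overlap with the second set.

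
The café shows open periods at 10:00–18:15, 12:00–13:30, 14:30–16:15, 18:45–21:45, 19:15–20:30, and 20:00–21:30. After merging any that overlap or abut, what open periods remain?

10:00-18:15, 18:45-21:45

12:00-13:30 overlaps/touches 10:00-18:15 → extend to 10:00-18:15.
14:30-16:15 overlaps/touches 10:00-18:15 → extend to 10:00-18:15.
18:45-21:45 is disjoint → start new block.
19:15-20:30 overlaps/touches 18:45-21:45 → extend to 18:45-21:45.
20:00-21:30 overlaps/touches 18:45-21:45 → extend to 18:45-21:45.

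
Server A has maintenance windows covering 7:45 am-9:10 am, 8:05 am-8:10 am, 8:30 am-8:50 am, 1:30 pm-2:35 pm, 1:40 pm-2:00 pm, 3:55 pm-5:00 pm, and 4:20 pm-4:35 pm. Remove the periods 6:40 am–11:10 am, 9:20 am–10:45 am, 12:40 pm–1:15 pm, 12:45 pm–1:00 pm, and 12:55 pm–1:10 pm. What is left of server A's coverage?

1:30 pm–2:35 pm, 3:55 pm–5:00 pm

First set merges to 7:45 am–9:10 am, 1:30 pm–2:35 pm, 3:55 pm–5:00 pm.
Second set merges to 6:40 am–11:10 am, 12:40 pm–1:15 pm.
7:45 am–9:10 am: entirely removed.
1:30 pm–2:35 pm: nothing removed.
3:55 pm–5:00 pm: nothing removed.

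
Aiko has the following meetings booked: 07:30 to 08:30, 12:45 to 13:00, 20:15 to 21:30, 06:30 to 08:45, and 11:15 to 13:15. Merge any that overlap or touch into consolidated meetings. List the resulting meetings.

Sort by start: 06:30–08:45, 07:30–08:30, 11:15–13:15, 12:45–13:00, 20:15–21:30.
07:30–08:30 overlaps/touches 06:30–08:45 → extend to 06:30–08:45.
11:15–13:15 is disjoint → start new block.
12:45–13:00 overlaps/touches 11:15–13:15 → extend to 11:15–13:15.
20:15–21:30 is disjoint → start new block.

06:30–08:45, 11:15–13:15, 20:15–21:30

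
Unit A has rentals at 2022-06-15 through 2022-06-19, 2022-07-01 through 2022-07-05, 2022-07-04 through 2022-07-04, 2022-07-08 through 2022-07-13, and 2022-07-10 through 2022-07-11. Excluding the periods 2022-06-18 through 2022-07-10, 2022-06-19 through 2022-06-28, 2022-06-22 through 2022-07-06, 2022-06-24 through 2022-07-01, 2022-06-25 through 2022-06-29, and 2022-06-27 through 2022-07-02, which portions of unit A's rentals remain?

2022-06-15 through 2022-06-17, 2022-07-11 through 2022-07-13

Merge the first list: 2022-06-15 through 2022-06-19, 2022-07-01 through 2022-07-05, 2022-07-08 through 2022-07-13.
Merge the second list: 2022-06-18 through 2022-07-10.
2022-06-15 through 2022-06-19 \ B = 2022-06-15 through 2022-06-17.
2022-07-01 through 2022-07-05: entirely removed.
2022-07-08 through 2022-07-13 \ B = 2022-07-11 through 2022-07-13.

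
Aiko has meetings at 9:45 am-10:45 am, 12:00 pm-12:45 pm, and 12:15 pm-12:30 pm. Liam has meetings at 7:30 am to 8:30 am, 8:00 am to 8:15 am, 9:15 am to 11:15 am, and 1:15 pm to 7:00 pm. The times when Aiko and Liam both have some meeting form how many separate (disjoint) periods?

First set merges to 9:45 am–10:45 am, 12:00 pm–12:45 pm.
Second set merges to 7:30 am–8:30 am, 9:15 am–11:15 am, 1:15 pm–7:00 pm.
A ∩ B = 9:45 am–10:45 am.
That is 1 disjoint piece.

1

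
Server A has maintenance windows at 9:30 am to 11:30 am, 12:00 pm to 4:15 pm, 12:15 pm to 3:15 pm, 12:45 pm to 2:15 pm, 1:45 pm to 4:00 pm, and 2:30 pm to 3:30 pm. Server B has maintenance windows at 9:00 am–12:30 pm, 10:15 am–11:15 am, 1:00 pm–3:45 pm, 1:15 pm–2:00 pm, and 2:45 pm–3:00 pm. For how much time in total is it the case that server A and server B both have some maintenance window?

5 h 15 min

A, merged: 9:30 am–11:30 am, 12:00 pm–4:15 pm.
B, merged: 9:00 am–12:30 pm, 1:00 pm–3:45 pm.
A ∩ B = 9:30 am–11:30 am, 12:00 pm–12:30 pm, 1:00 pm–3:45 pm.
Total: 2 h + 30 min + 2 h 45 min = 5 h 15 min.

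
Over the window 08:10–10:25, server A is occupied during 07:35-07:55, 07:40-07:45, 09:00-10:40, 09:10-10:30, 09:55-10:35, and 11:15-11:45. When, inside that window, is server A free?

Covered (merged): 07:35–07:55, 09:00–10:40, 11:15–11:45.
Uncovered inside 08:10–10:25: 08:10–09:00.

08:10–09:00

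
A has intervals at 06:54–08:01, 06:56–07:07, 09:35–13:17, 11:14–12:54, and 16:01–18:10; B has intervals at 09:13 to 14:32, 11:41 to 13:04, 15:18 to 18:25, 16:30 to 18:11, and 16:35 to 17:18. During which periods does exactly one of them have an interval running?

06:54–08:01, 09:13–09:35, 13:17–14:32, 15:18–16:01, 18:10–18:25

A, merged: 06:54–08:01, 09:35–13:17, 16:01–18:10.
B, merged: 09:13–14:32, 15:18–18:25.
A \ B = 06:54–08:01.
B \ A = 09:13–09:35, 13:17–14:32, 15:18–16:01, 18:10–18:25.
Union of the two gives the symmetric difference.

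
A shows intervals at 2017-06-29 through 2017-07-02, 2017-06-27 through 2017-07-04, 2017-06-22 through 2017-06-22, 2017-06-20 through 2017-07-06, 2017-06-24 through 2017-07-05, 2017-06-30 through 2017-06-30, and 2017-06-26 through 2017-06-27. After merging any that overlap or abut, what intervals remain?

2017-06-20 through 2017-07-06

Sort by start: 2017-06-20 through 2017-07-06, 2017-06-22 through 2017-06-22, 2017-06-24 through 2017-07-05, 2017-06-26 through 2017-06-27, 2017-06-27 through 2017-07-04, 2017-06-29 through 2017-07-02, 2017-06-30 through 2017-06-30.
2017-06-22 through 2017-06-22 overlaps/touches 2017-06-20 through 2017-07-06 → extend to 2017-06-20 through 2017-07-06.
2017-06-24 through 2017-07-05 overlaps/touches 2017-06-20 through 2017-07-06 → extend to 2017-06-20 through 2017-07-06.
2017-06-26 through 2017-06-27 overlaps/touches 2017-06-20 through 2017-07-06 → extend to 2017-06-20 through 2017-07-06.
2017-06-27 through 2017-07-04 overlaps/touches 2017-06-20 through 2017-07-06 → extend to 2017-06-20 through 2017-07-06.
2017-06-29 through 2017-07-02 overlaps/touches 2017-06-20 through 2017-07-06 → extend to 2017-06-20 through 2017-07-06.
2017-06-30 through 2017-06-30 overlaps/touches 2017-06-20 through 2017-07-06 → extend to 2017-06-20 through 2017-07-06.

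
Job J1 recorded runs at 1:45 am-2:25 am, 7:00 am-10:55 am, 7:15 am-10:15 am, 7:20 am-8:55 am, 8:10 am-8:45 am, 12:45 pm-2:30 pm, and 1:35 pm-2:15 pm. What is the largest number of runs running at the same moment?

4

Sweep endpoints in order; track running count of active intervals.
Peak of 4 reached at 8:10 am.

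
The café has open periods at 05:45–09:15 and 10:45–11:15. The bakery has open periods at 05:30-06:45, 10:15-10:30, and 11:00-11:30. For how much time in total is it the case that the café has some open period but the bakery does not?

2 h 45 min

A \ B = 06:45–09:15, 10:45–11:00.
Total: 2 h 30 min + 15 min = 2 h 45 min.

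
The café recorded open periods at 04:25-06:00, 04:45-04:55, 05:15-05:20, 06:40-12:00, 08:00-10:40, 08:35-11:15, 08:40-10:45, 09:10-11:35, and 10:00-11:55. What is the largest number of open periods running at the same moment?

6

Walk the sorted start/end points keeping a running depth.
The depth first hits 6 at 10:00.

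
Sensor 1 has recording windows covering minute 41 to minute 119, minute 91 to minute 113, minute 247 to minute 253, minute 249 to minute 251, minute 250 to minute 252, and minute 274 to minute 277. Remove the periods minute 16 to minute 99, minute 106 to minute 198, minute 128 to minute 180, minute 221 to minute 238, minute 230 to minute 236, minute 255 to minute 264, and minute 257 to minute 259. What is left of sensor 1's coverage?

minute 99 to minute 106, minute 247 to minute 253, minute 274 to minute 277

Merge the first list: minute 41 to minute 119, minute 247 to minute 253, minute 274 to minute 277.
Merge the second list: minute 16 to minute 99, minute 106 to minute 198, minute 221 to minute 238, minute 255 to minute 264.
minute 41 to minute 119 minus B → minute 99 to minute 106.
minute 247 to minute 253: no B overlap → unchanged.
minute 274 to minute 277: no B overlap → unchanged.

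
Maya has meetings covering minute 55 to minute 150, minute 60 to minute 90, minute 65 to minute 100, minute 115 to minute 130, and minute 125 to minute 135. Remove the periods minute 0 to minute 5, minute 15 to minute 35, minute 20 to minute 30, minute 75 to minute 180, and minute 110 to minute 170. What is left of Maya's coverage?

A, merged: minute 55 to minute 150.
B, merged: minute 0 to minute 5, minute 15 to minute 35, minute 75 to minute 180.
minute 55 to minute 150 minus B → minute 55 to minute 75.

minute 55 to minute 75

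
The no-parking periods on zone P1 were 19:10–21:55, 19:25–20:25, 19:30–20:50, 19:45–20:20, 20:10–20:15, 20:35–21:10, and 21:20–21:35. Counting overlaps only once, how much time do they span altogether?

2 h 45 min

Merged: 19:10-21:55.
Length: 2 h 45 min.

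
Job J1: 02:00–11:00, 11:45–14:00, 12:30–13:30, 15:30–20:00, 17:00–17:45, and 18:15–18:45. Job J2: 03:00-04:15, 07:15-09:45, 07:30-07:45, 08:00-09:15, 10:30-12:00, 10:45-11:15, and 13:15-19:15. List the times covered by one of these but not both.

02:00-03:00, 04:15-07:15, 09:45-10:30, 11:00-11:45, 12:00-13:15, 14:00-15:30, 19:15-20:00

Merge the first list: 02:00-11:00, 11:45-14:00, 15:30-20:00.
Merge the second list: 03:00-04:15, 07:15-09:45, 10:30-12:00, 13:15-19:15.
A \ B = 02:00-03:00, 04:15-07:15, 09:45-10:30, 12:00-13:15, 19:15-20:00.
B \ A = 11:00-11:45, 14:00-15:30.
Union of the two gives the symmetric difference.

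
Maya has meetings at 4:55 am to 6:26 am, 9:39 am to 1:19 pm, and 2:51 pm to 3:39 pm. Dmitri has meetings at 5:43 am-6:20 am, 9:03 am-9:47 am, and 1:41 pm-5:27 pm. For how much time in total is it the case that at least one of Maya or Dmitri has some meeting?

A ∪ B = 4:55 am–6:26 am, 9:03 am–1:19 pm, 1:41 pm–5:27 pm.
Total: 1 h 31 min + 4 h 16 min + 3 h 46 min = 9 h 33 min.

9 h 33 min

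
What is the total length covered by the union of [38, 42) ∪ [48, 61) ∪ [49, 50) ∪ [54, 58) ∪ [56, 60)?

17

Merged: [38, 42), [48, 61).
Lengths: 4 + 13 = 17.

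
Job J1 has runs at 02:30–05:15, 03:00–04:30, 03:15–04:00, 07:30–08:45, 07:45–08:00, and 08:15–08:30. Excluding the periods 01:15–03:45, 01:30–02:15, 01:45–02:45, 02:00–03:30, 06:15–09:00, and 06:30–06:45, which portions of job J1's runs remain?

A, merged: 02:30-05:15, 07:30-08:45.
B, merged: 01:15-03:45, 06:15-09:00.
02:30-05:15 minus B → 03:45-05:15.
07:30-08:45: fully covered by B → removed.

03:45-05:15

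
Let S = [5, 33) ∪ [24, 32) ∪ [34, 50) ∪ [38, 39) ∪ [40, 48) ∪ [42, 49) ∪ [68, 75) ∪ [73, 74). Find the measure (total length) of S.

51

Merged: [5, 33), [34, 50), [68, 75).
Lengths: 28 + 16 + 7 = 51.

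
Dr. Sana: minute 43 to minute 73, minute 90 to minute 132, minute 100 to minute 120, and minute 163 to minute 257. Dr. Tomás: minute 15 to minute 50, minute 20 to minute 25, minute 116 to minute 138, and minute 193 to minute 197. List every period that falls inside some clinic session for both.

minute 43 to minute 50, minute 116 to minute 132, minute 193 to minute 197

Merge the first list: minute 43 to minute 73, minute 90 to minute 132, minute 163 to minute 257.
Merge the second list: minute 15 to minute 50, minute 116 to minute 138, minute 193 to minute 197.
minute 43 to minute 73 ∩ B → minute 43 to minute 50.
minute 90 to minute 132 ∩ B → minute 116 to minute 132.
minute 163 to minute 257 ∩ B → minute 193 to minute 197.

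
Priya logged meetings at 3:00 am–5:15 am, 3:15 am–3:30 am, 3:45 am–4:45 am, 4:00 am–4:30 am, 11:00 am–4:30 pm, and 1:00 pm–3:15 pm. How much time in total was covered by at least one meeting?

7 h 45 min

Merged: 3:00 am–5:15 am, 11:00 am–4:30 pm.
Lengths: 2 h 15 min + 5 h 30 min = 7 h 45 min.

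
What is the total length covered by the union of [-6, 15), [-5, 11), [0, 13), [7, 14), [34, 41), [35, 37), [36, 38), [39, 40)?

Merged: [-6, 15), [34, 41).
Lengths: 21 + 7 = 28.

28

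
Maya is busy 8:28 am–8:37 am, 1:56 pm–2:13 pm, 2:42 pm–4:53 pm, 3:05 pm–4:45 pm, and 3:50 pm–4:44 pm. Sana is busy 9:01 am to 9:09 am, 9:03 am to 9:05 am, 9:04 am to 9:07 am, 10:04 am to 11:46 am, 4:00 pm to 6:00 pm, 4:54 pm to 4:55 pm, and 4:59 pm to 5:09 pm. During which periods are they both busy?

4:00 pm–4:53 pm

A, merged: 8:28 am–8:37 am, 1:56 pm–2:13 pm, 2:42 pm–4:53 pm.
B, merged: 9:01 am–9:09 am, 10:04 am–11:46 am, 4:00 pm–6:00 pm.
8:28 am–8:37 am falls entirely outside B.
1:56 pm–2:13 pm falls entirely outside B.
2:42 pm–4:53 pm overlaps B on 4:00 pm–4:53 pm.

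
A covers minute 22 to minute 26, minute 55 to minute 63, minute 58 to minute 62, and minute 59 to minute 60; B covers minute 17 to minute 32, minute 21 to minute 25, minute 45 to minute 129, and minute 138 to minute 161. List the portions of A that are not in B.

none

Merge the first list: minute 22 to minute 26, minute 55 to minute 63.
Merge the second list: minute 17 to minute 32, minute 45 to minute 129, minute 138 to minute 161.
minute 22 to minute 26: entirely removed.
minute 55 to minute 63: entirely removed.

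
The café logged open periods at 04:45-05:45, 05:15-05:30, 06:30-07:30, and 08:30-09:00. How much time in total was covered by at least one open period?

2 h 30 min

Merged: 04:45–05:45, 06:30–07:30, 08:30–09:00.
Lengths: 1 h + 1 h + 30 min = 2 h 30 min.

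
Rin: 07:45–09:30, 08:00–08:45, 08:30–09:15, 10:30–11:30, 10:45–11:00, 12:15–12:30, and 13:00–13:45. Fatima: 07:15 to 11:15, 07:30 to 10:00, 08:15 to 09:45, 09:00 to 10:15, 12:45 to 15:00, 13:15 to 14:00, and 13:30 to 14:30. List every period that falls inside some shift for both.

07:45–09:30, 10:30–11:15, 13:00–13:45

Merge the first list: 07:45–09:30, 10:30–11:30, 12:15–12:30, 13:00–13:45.
Merge the second list: 07:15–11:15, 12:45–15:00.
07:45–09:30 meets the second set on 07:45–09:30.
10:30–11:30 meets the second set on 10:30–11:15.
12:15–12:30: no overlap with the second set.
13:00–13:45 meets the second set on 13:00–13:45.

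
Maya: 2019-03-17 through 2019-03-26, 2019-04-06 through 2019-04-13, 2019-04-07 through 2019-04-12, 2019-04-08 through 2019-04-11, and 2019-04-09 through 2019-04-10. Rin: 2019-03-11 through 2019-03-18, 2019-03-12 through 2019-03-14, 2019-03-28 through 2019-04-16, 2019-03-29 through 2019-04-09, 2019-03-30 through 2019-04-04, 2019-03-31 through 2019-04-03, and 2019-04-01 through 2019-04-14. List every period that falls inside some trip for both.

2019-03-17 through 2019-03-18, 2019-04-06 through 2019-04-13

First set merges to 2019-03-17 through 2019-03-26, 2019-04-06 through 2019-04-13.
Second set merges to 2019-03-11 through 2019-03-18, 2019-03-28 through 2019-04-16.
2019-03-17 through 2019-03-26 ∩ B → 2019-03-17 through 2019-03-18.
2019-04-06 through 2019-04-13 ∩ B → 2019-04-06 through 2019-04-13.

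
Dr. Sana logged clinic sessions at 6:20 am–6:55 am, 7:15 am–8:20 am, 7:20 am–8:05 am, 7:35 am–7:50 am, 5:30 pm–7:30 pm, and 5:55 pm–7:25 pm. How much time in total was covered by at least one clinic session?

3 h 40 min

Merged: 6:20 am–6:55 am, 7:15 am–8:20 am, 5:30 pm–7:30 pm.
Lengths: 35 min + 1 h 5 min + 2 h = 3 h 40 min.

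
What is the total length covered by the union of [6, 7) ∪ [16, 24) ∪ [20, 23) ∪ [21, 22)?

Merged: [6, 7), [16, 24).
Lengths: 1 + 8 = 9.

9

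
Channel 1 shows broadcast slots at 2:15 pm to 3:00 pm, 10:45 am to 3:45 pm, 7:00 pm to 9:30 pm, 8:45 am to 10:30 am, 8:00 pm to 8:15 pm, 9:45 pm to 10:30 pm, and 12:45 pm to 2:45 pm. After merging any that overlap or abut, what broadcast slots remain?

8:45 am–10:30 am, 10:45 am–3:45 pm, 7:00 pm–9:30 pm, 9:45 pm–10:30 pm

Sort by start: 8:45 am–10:30 am, 10:45 am–3:45 pm, 12:45 pm–2:45 pm, 2:15 pm–3:00 pm, 7:00 pm–9:30 pm, 8:00 pm–8:15 pm, 9:45 pm–10:30 pm.
10:45 am–3:45 pm is disjoint → start new block.
12:45 pm–2:45 pm overlaps/touches 10:45 am–3:45 pm → extend to 10:45 am–3:45 pm.
2:15 pm–3:00 pm overlaps/touches 10:45 am–3:45 pm → extend to 10:45 am–3:45 pm.
7:00 pm–9:30 pm is disjoint → start new block.
8:00 pm–8:15 pm overlaps/touches 7:00 pm–9:30 pm → extend to 7:00 pm–9:30 pm.
9:45 pm–10:30 pm is disjoint → start new block.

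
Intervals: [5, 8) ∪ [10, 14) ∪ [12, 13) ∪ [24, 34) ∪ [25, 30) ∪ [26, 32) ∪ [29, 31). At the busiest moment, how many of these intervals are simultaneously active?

At 29, 4 of the intervals are simultaneously active.
No point has more.

4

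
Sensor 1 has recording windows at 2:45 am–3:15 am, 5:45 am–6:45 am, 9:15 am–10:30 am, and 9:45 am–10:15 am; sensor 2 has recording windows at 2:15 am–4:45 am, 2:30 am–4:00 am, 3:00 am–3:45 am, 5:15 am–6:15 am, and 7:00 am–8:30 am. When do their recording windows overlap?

First set merges to 2:45 am-3:15 am, 5:45 am-6:45 am, 9:15 am-10:30 am.
Second set merges to 2:15 am-4:45 am, 5:15 am-6:15 am, 7:00 am-8:30 am.
2:45 am-3:15 am ∩ B → 2:45 am-3:15 am.
5:45 am-6:45 am ∩ B → 5:45 am-6:15 am.
9:15 am-10:30 am meets no B interval.

2:45 am-3:15 am, 5:45 am-6:15 am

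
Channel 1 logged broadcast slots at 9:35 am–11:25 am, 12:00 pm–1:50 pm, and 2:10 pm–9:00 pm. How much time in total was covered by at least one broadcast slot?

Merged: 9:35 am–11:25 am, 12:00 pm–1:50 pm, 2:10 pm–9:00 pm.
Lengths: 1 h 50 min + 1 h 50 min + 6 h 50 min = 10 h 30 min.

10 h 30 min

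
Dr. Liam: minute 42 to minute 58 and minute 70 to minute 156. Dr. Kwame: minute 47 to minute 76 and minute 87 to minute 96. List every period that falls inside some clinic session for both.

minute 42 to minute 58 ∩ B → minute 47 to minute 58.
minute 70 to minute 156 ∩ B → minute 70 to minute 76, minute 87 to minute 96.

minute 47 to minute 58, minute 70 to minute 76, minute 87 to minute 96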